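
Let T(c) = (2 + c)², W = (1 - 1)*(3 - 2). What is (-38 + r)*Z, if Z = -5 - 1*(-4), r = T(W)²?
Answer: 22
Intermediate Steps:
W = 0 (W = 0*1 = 0)
r = 16 (r = ((2 + 0)²)² = (2²)² = 4² = 16)
Z = -1 (Z = -5 + 4 = -1)
(-38 + r)*Z = (-38 + 16)*(-1) = -22*(-1) = 22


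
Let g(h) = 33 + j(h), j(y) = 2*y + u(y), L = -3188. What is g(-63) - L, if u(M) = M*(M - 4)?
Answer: 7316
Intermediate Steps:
u(M) = M*(-4 + M)
j(y) = 2*y + y*(-4 + y)
g(h) = 33 + h*(-2 + h)
g(-63) - L = (33 + (-63)² - 2*(-63)) - 1*(-3188) = (33 + 3969 + 126) + 3188 = 4128 + 3188 = 7316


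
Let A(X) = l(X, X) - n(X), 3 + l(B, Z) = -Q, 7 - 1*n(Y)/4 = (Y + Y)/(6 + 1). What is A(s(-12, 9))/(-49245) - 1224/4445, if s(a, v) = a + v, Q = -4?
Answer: -801875/2918587 ≈ -0.27475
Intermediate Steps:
n(Y) = 28 - 8*Y/7 (n(Y) = 28 - 4*(Y + Y)/(6 + 1) = 28 - 4*2*Y/7 = 28 - 8*Y/7)
l(B, Z) = 1 (l(B, Z) = -3 - 1*(-4) = -3 + 4 = 1)
A(X) = -27 + 8*X/7 (A(X) = 1 - (28 - 8*X/7) = 1 + (-28 + 8*X/7) = -27 + 8*X/7)
A(s(-12, 9))/(-49245) - 1224/4445 = (-27 + 8*(-12 + 9)/7)/(-49245) - 1224/4445 = (-27 + (8/7)*(-3))*(-1/49245) - 1224*1/4445 = (-27 - 24/7)*(-1/49245) - 1224/4445 = -213/7*(-1/49245) - 1224/4445 = 71/114905 - 1224/4445 = -801875/2918587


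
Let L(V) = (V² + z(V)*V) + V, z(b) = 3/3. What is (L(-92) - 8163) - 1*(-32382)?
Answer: 32499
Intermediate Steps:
z(b) = 1 (z(b) = 3*(⅓) = 1)
L(V) = V² + 2*V (L(V) = (V² + 1*V) + V = (V² + V) + V = (V + V²) + V = V² + 2*V)
(L(-92) - 8163) - 1*(-32382) = (-92*(2 - 92) - 8163) - 1*(-32382) = (-92*(-90) - 8163) + 32382 = (8280 - 8163) + 32382 = 117 + 32382 = 32499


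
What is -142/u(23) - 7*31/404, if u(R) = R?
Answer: -62359/9292 ≈ -6.7110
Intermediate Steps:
-142/u(23) - 7*31/404 = -142/23 - 7*31/404 = -142*1/23 - 217*1/404 = -142/23 - 217/404 = -62359/9292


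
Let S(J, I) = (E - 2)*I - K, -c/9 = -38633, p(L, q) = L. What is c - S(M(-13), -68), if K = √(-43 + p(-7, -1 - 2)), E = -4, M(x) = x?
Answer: 347289 + 5*I*√2 ≈ 3.4729e+5 + 7.0711*I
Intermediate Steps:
c = 347697 (c = -9*(-38633) = 347697)
K = 5*I*√2 (K = √(-43 - 7) = √(-50) = 5*I*√2 ≈ 7.0711*I)
S(J, I) = -6*I - 5*I*√2 (S(J, I) = (-4 - 2)*I - 5*I*√2 = -6*I - 5*I*√2)
c - S(M(-13), -68) = 347697 - (-6*(-68) - 5*I*√2) = 347697 - (408 - 5*I*√2) = 347697 + (-408 + 5*I*√2) = 347289 + 5*I*√2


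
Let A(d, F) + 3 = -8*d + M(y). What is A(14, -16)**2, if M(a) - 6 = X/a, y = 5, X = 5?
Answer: 11664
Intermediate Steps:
M(a) = 6 + 5/a
A(d, F) = 4 - 8*d (A(d, F) = -3 + (-8*d + (6 + 5/5)) = -3 + (-8*d + (6 + 5*(1/5))) = -3 + (-8*d + (6 + 1)) = -3 + (-8*d + 7) = -3 + (7 - 8*d) = 4 - 8*d)
A(14, -16)**2 = (4 - 8*14)**2 = (4 - 112)**2 = (-108)**2 = 11664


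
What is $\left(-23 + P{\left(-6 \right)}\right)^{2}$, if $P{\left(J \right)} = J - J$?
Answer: $529$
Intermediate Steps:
$P{\left(J \right)} = 0$
$\left(-23 + P{\left(-6 \right)}\right)^{2} = \left(-23 + 0\right)^{2} = \left(-23\right)^{2} = 529$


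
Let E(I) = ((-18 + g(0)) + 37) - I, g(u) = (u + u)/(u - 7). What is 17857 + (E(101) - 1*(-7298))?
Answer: 25073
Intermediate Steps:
g(u) = 2*u/(-7 + u) (g(u) = (2*u)/(-7 + u) = 2*u/(-7 + u))
E(I) = 19 - I (E(I) = ((-18 + 2*0/(-7 + 0)) + 37) - I = ((-18 + 2*0/(-7)) + 37) - I = ((-18 + 2*0*(-⅐)) + 37) - I = ((-18 + 0) + 37) - I = (-18 + 37) - I = 19 - I)
17857 + (E(101) - 1*(-7298)) = 17857 + ((19 - 1*101) - 1*(-7298)) = 17857 + ((19 - 101) + 7298) = 17857 + (-82 + 7298) = 17857 + 7216 = 25073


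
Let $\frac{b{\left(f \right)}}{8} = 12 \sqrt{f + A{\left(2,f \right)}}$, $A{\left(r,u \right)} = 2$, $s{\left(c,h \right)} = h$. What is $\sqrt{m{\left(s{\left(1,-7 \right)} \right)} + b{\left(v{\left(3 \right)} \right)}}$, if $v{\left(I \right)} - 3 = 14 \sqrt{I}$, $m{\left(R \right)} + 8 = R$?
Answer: $\sqrt{-15 + 96 \sqrt{5 + 14 \sqrt{3}}} \approx 22.454$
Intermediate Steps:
$m{\left(R \right)} = -8 + R$
$v{\left(I \right)} = 3 + 14 \sqrt{I}$
$b{\left(f \right)} = 96 \sqrt{2 + f}$ ($b{\left(f \right)} = 8 \cdot 12 \sqrt{f + 2} = 8 \cdot 12 \sqrt{2 + f} = 96 \sqrt{2 + f}$)
$\sqrt{m{\left(s{\left(1,-7 \right)} \right)} + b{\left(v{\left(3 \right)} \right)}} = \sqrt{\left(-8 - 7\right) + 96 \sqrt{2 + \left(3 + 14 \sqrt{3}\right)}} = \sqrt{-15 + 96 \sqrt{5 + 14 \sqrt{3}}}$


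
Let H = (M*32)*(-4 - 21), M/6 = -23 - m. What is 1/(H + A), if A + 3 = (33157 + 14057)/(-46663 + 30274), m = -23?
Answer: -1821/10709 ≈ -0.17004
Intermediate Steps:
M = 0 (M = 6*(-23 - 1*(-23)) = 6*(-23 + 23) = 6*0 = 0)
A = -10709/1821 (A = -3 + (33157 + 14057)/(-46663 + 30274) = -3 + 47214/(-16389) = -3 + 47214*(-1/16389) = -3 - 5246/1821 = -10709/1821 ≈ -5.8808)
H = 0 (H = (0*32)*(-4 - 21) = 0*(-25) = 0)
1/(H + A) = 1/(0 - 10709/1821) = 1/(-10709/1821) = -1821/10709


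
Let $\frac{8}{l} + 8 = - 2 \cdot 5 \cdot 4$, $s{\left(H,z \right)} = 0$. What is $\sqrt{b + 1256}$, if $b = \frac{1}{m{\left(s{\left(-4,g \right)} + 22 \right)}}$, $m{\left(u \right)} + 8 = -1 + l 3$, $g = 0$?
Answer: $\frac{\sqrt{453378}}{19} \approx 35.439$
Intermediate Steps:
$l = - \frac{1}{6}$ ($l = \frac{8}{-8 - 2 \cdot 5 \cdot 4} = \frac{8}{-8 - 40} = \frac{8}{-48} = 8 \left(- \frac{1}{48}\right) = - \frac{1}{6} \approx -0.16667$)
$m{\left(u \right)} = - \frac{19}{2}$ ($m{\left(u \right)} = -8 - \frac{3}{2} = - \frac{19}{2}$)
$b = - \frac{2}{19}$ ($b = \frac{1}{- \frac{19}{2}} = - \frac{2}{19} \approx -0.10526$)
$\sqrt{b + 1256} = \sqrt{- \frac{2}{19} + 1256} = \sqrt{\frac{23862}{19}} = \frac{\sqrt{453378}}{19}$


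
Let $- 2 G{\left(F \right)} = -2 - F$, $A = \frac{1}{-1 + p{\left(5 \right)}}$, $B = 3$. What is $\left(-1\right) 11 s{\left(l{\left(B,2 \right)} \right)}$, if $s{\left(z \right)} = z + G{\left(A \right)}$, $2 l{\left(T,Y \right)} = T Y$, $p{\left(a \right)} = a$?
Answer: $- \frac{363}{8} \approx -45.375$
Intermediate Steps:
$A = \frac{1}{4}$ ($A = \frac{1}{-1 + 5} = \frac{1}{4} \approx 0.25$)
$l{\left(T,Y \right)} = \frac{T Y}{2}$
$G{\left(F \right)} = 1 + \frac{F}{2}$ ($G{\left(F \right)} = - \frac{-2 - F}{2} = 1 + \frac{F}{2}$)
$s{\left(z \right)} = \frac{9}{8} + z$ ($s{\left(z \right)} = z + \left(1 + \frac{1}{2} \cdot \frac{1}{4}\right) = z + \left(1 + \frac{1}{8}\right) = z + \frac{9}{8} = \frac{9}{8} + z$)
$\left(-1\right) 11 s{\left(l{\left(B,2 \right)} \right)} = \left(-1\right) 11 \left(\frac{9}{8} + \frac{1}{2} \cdot 3 \cdot 2\right) = - 11 \left(\frac{9}{8} + 3\right) = \left(-11\right) \frac{33}{8} = - \frac{363}{8}$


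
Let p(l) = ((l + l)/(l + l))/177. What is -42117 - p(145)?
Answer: -7454710/177 ≈ -42117.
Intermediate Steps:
p(l) = 1/177 (p(l) = ((2*l)/((2*l)))*(1/177) = ((2*l)*(1/(2*l)))*(1/177) = 1*(1/177) = 1/177)
-42117 - p(145) = -42117 - 1*1/177 = -42117 - 1/177 = -7454710/177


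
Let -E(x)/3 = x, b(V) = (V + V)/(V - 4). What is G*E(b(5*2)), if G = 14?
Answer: -140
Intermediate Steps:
b(V) = 2*V/(-4 + V) (b(V) = (2*V)/(-4 + V) = 2*V/(-4 + V))
E(x) = -3*x
G*E(b(5*2)) = 14*(-6*5*2/(-4 + 5*2)) = 14*(-6*10/(-4 + 10)) = 14*(-6*10/6) = 14*(-3*10/3) = 14*(-10) = -140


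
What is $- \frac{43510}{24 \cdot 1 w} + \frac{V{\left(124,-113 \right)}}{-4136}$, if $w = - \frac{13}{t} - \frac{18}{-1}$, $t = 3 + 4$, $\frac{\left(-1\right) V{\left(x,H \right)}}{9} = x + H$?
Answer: $- \frac{14311739}{127464} \approx -112.28$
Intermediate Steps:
$V{\left(x,H \right)} = - 9 H - 9 x$ ($V{\left(x,H \right)} = - 9 \left(x + H\right) = - 9 \left(H + x\right) = - 9 H - 9 x$)
$t = 7$
$w = \frac{113}{7}$ ($w = - \frac{13}{7} - \frac{18}{-1} = \left(-13\right) \frac{1}{7} - -18 = - \frac{13}{7} + 18 = \frac{113}{7} \approx 16.143$)
$- \frac{43510}{24 \cdot 1 w} + \frac{V{\left(124,-113 \right)}}{-4136} = - \frac{43510}{24 \cdot 1 \cdot \frac{113}{7}} + \frac{\left(-9\right) \left(-113\right) - 1116}{-4136} = - \frac{43510}{24 \cdot \frac{113}{7}} + \left(1017 - 1116\right) \left(- \frac{1}{4136}\right) = - \frac{43510}{\frac{2712}{7}} - - \frac{9}{376} = \left(-43510\right) \frac{7}{2712} + \frac{9}{376} = - \frac{152285}{1356} + \frac{9}{376} = - \frac{14311739}{127464}$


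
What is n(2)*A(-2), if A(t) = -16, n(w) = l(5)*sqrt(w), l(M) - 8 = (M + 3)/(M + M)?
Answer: -704*sqrt(2)/5 ≈ -199.12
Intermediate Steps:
l(M) = 8 + (3 + M)/(2*M) (l(M) = 8 + (M + 3)/(M + M) = 8 + (3 + M)/((2*M)) = 8 + (3 + M)*(1/(2*M)) = 8 + (3 + M)/(2*M))
n(w) = 44*sqrt(w)/5 (n(w) = ((1/2)*(3 + 17*5)/5)*sqrt(w) = ((1/2)*(1/5)*(3 + 85))*sqrt(w) = ((1/2)*(1/5)*88)*sqrt(w) = 44*sqrt(w)/5)
n(2)*A(-2) = (44*sqrt(2)/5)*(-16) = -704*sqrt(2)/5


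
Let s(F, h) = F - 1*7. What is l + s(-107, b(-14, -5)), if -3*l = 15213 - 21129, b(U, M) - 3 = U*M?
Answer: 1858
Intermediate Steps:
b(U, M) = 3 + M*U (b(U, M) = 3 + U*M = 3 + M*U)
s(F, h) = -7 + F (s(F, h) = F - 7 = -7 + F)
l = 1972 (l = -(15213 - 21129)/3 = -⅓*(-5916) = 1972)
l + s(-107, b(-14, -5)) = 1972 + (-7 - 107) = 1972 - 114 = 1858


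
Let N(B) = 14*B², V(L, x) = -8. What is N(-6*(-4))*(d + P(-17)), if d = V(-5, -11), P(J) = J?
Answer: -201600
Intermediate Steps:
d = -8
N(-6*(-4))*(d + P(-17)) = (14*(-6*(-4))²)*(-8 - 17) = (14*24²)*(-25) = (14*576)*(-25) = 8064*(-25) = -201600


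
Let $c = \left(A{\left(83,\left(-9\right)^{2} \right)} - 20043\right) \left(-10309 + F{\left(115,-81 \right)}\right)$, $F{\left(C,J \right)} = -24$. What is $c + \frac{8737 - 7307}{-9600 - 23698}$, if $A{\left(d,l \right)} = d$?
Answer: $\frac{3433800974605}{16649} \approx 2.0625 \cdot 10^{8}$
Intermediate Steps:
$c = 206246680$ ($c = \left(83 - 20043\right) \left(-10309 - 24\right) = \left(-19960\right) \left(-10333\right) = 206246680$)
$c + \frac{8737 - 7307}{-9600 - 23698} = 206246680 + \frac{8737 - 7307}{-9600 - 23698} = 206246680 + \frac{1430}{-33298} = 206246680 + 1430 \left(- \frac{1}{33298}\right) = 206246680 - \frac{715}{16649} = \frac{3433800974605}{16649}$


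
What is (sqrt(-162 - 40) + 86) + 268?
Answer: 354 + I*sqrt(202) ≈ 354.0 + 14.213*I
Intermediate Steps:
(sqrt(-162 - 40) + 86) + 268 = (sqrt(-202) + 86) + 268 = (I*sqrt(202) + 86) + 268 = (86 + I*sqrt(202)) + 268 = 354 + I*sqrt(202)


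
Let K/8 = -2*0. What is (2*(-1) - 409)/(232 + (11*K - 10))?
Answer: -137/74 ≈ -1.8514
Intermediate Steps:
K = 0 (K = 8*(-2*0) = 8*(-1*0) = 8*0 = 0)
(2*(-1) - 409)/(232 + (11*K - 10)) = (2*(-1) - 409)/(232 + (11*0 - 10)) = (-2 - 409)/(232 + (0 - 10)) = -411/(232 - 10) = -411/222 = -411*1/222 = -137/74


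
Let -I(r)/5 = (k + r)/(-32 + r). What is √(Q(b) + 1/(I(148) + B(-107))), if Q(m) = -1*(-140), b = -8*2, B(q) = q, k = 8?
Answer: 3*√169184102/3298 ≈ 11.832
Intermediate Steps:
b = -16
Q(m) = 140
I(r) = -5*(8 + r)/(-32 + r)
√(Q(b) + 1/(I(148) + B(-107))) = √(140 + 1/(5*(-8 - 1*148)/(-32 + 148) - 107)) = √(140 + 1/(5*(-8 - 148)/116 - 107)) = √(140 + 1/(5*(1/116)*(-156) - 107)) = √(140 + 1/(-195/29 - 107)) = √(140 + 1/(-3298/29)) = √(140 - 29/3298) = √(461691/3298) = 3*√169184102/3298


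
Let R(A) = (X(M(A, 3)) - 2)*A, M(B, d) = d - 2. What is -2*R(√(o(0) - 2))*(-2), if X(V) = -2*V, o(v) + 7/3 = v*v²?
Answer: -16*I*√39/3 ≈ -33.307*I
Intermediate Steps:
M(B, d) = -2 + d
o(v) = -7/3 + v³ (o(v) = -7/3 + v*v² = -7/3 + v³)
R(A) = -4*A (R(A) = (-2*(-2 + 3) - 2)*A = (-2*1 - 2)*A = (-2 - 2)*A = -4*A)
-2*R(√(o(0) - 2))*(-2) = -(-8)*√((-7/3 + 0³) - 2)*(-2) = -(-8)*√((-7/3 + 0) - 2)*(-2) = -(-8)*√(-7/3 - 2)*(-2) = -(-8)*√(-13/3)*(-2) = -(-8)*I*√39/3*(-2) = (8*I*√39/3)*(-2) = -16*I*√39/3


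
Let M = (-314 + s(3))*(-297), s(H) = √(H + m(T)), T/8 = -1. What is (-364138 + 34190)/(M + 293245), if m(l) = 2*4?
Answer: -63762945922/74691799355 - 48997278*√11/74691799355 ≈ -0.85586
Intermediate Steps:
T = -8 (T = 8*(-1) = -8)
m(l) = 8
s(H) = √(8 + H) (s(H) = √(H + 8) = √(8 + H))
M = 93258 - 297*√11 (M = (-314 + √(8 + 3))*(-297) = (-314 + √11)*(-297) = 93258 - 297*√11 ≈ 92273.)
(-364138 + 34190)/(M + 293245) = (-364138 + 34190)/((93258 - 297*√11) + 293245) = -329948/(386503 - 297*√11)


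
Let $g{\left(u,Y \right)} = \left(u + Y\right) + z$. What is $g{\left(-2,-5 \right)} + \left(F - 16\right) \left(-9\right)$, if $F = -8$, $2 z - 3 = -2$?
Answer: $\frac{419}{2} \approx 209.5$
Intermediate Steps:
$z = \frac{1}{2}$ ($z = \frac{3}{2} + \frac{1}{2} \left(-2\right) = \frac{3}{2} - 1 = \frac{1}{2} \approx 0.5$)
$g{\left(u,Y \right)} = \frac{1}{2} + Y + u$ ($g{\left(u,Y \right)} = \left(u + Y\right) + \frac{1}{2} = \left(Y + u\right) + \frac{1}{2} = \frac{1}{2} + Y + u$)
$g{\left(-2,-5 \right)} + \left(F - 16\right) \left(-9\right) = \left(\frac{1}{2} - 5 - 2\right) + \left(-8 - 16\right) \left(-9\right) = - \frac{13}{2} + \left(-8 - 16\right) \left(-9\right) = - \frac{13}{2} - -216 = - \frac{13}{2} + 216 = \frac{419}{2}$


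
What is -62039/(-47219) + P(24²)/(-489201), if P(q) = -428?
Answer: 30369750571/23099582019 ≈ 1.3147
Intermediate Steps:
-62039/(-47219) + P(24²)/(-489201) = -62039/(-47219) - 428/(-489201) = -62039*(-1/47219) - 428*(-1/489201) = 62039/47219 + 428/489201 = 30369750571/23099582019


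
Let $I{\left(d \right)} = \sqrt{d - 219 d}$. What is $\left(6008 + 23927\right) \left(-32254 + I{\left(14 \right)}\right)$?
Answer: $-965523490 + 59870 i \sqrt{763} \approx -9.6552 \cdot 10^{8} + 1.6538 \cdot 10^{6} i$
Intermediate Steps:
$I{\left(d \right)} = \sqrt{218} \sqrt{- d}$ ($I{\left(d \right)} = \sqrt{- 218 d} = \sqrt{218} \sqrt{- d}$)
$\left(6008 + 23927\right) \left(-32254 + I{\left(14 \right)}\right) = \left(6008 + 23927\right) \left(-32254 + \sqrt{218} \sqrt{\left(-1\right) 14}\right) = 29935 \left(-32254 + \sqrt{218} \sqrt{-14}\right) = 29935 \left(-32254 + \sqrt{218} i \sqrt{14}\right) = 29935 \left(-32254 + 2 i \sqrt{763}\right) = -965523490 + 59870 i \sqrt{763}$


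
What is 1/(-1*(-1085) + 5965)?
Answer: 1/7050 ≈ 0.00014184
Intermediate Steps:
1/(-1*(-1085) + 5965) = 1/(1085 + 5965) = 1/7050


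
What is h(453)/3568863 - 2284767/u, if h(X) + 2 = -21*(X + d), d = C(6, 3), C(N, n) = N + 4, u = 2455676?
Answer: -8177901859021/8763971216388 ≈ -0.93313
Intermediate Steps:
C(N, n) = 4 + N
d = 10 (d = 4 + 6 = 10)
h(X) = -212 - 21*X (h(X) = -2 - 21*(X + 10) = -2 - 21*(10 + X) = -2 + (-210 - 21*X) = -212 - 21*X)
h(453)/3568863 - 2284767/u = (-212 - 21*453)/3568863 - 2284767/2455676 = (-212 - 9513)*(1/3568863) - 2284767*1/2455676 = -9725*1/3568863 - 2284767/2455676 = -9725/3568863 - 2284767/2455676 = -8177901859021/8763971216388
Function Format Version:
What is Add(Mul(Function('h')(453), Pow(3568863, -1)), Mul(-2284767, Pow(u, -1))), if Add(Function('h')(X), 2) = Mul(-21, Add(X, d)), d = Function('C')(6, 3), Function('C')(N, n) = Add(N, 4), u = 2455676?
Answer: Rational(-8177901859021, 8763971216388) ≈ -0.93313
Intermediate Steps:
Function('C')(N, n) = Add(4, N)
d = 10 (d = Add(4, 6) = 10)
Function('h')(X) = Add(-212, Mul(-21, X)) (Function('h')(X) = Add(-2, Mul(-21, Add(X, 10))) = Add(-2, Mul(-21, Add(10, X))) = Add(-2, Add(-210, Mul(-21, X))) = Add(-212, Mul(-21, X)))
Add(Mul(Function('h')(453), Pow(3568863, -1)), Mul(-2284767, Pow(u, -1))) = Add(Mul(Add(-212, Mul(-21, 453)), Pow(3568863, -1)), Mul(-2284767, Pow(2455676, -1))) = Add(Mul(Add(-212, -9513), Rational(1, 3568863)), Mul(-2284767, Rational(1, 2455676))) = Add(Mul(-9725, Rational(1, 3568863)), Rational(-2284767, 2455676)) = Add(Rational(-9725, 3568863), Rational(-2284767, 2455676)) = Rational(-8177901859021, 8763971216388)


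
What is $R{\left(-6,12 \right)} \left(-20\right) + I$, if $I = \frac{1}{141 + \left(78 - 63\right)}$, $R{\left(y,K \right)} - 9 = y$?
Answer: $- \frac{9359}{156} \approx -59.994$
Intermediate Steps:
$R{\left(y,K \right)} = 9 + y$
$I = \frac{1}{156}$ ($I = \frac{1}{141 + 15} = \frac{1}{156} \approx 0.0064103$)
$R{\left(-6,12 \right)} \left(-20\right) + I = \left(9 - 6\right) \left(-20\right) + \frac{1}{156} = 3 \left(-20\right) + \frac{1}{156} = -60 + \frac{1}{156} = - \frac{9359}{156}$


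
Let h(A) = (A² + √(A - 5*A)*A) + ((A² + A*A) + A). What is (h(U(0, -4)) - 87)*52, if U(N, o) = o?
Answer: -3068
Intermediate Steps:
h(A) = A + 3*A² + 2*A*√(-A) (h(A) = (A² + √(-4*A)*A) + ((A² + A²) + A) = (A² + (2*√(-A))*A) + (2*A² + A) = (A² + 2*A*√(-A)) + (A + 2*A²) = A + 3*A² + 2*A*√(-A))
(h(U(0, -4)) - 87)*52 = ((-4 - 2*4^(3/2) + 3*(-4)²) - 87)*52 = ((-4 - 2*4^(3/2) + 3*16) - 87)*52 = ((-4 - 2*8 + 48) - 87)*52 = ((-4 - 16 + 48) - 87)*52 = (28 - 87)*52 = -59*52 = -3068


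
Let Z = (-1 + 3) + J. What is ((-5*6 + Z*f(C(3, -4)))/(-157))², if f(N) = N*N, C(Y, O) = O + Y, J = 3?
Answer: 625/24649 ≈ 0.025356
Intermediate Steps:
Z = 5 (Z = (-1 + 3) + 3 = 2 + 3 = 5)
f(N) = N²
((-5*6 + Z*f(C(3, -4)))/(-157))² = ((-5*6 + 5*(-4 + 3)²)/(-157))² = ((-30 + 5*(-1)²)*(-1/157))² = ((-30 + 5*1)*(-1/157))² = ((-30 + 5)*(-1/157))² = (-25*(-1/157))² = (25/157)² = 625/24649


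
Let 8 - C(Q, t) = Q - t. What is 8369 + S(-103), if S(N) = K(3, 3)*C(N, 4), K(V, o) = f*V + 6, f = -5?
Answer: 7334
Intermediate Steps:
C(Q, t) = 8 + t - Q (C(Q, t) = 8 - (Q - t) = 8 + (t - Q) = 8 + t - Q)
K(V, o) = 6 - 5*V (K(V, o) = -5*V + 6 = 6 - 5*V)
S(N) = -108 + 9*N (S(N) = (6 - 5*3)*(8 + 4 - N) = (6 - 15)*(12 - N) = -9*(12 - N) = -108 + 9*N)
8369 + S(-103) = 8369 + (-108 + 9*(-103)) = 8369 + (-108 - 927) = 8369 - 1035 = 7334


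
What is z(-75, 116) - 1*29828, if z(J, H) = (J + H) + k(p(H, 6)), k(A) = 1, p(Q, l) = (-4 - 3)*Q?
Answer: -29786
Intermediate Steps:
p(Q, l) = -7*Q
z(J, H) = 1 + H + J (z(J, H) = (J + H) + 1 = (H + J) + 1 = 1 + H + J)
z(-75, 116) - 1*29828 = (1 + 116 - 75) - 1*29828 = 42 - 29828 = -29786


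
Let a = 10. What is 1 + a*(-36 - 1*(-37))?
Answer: 11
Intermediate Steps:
1 + a*(-36 - 1*(-37)) = 1 + 10*(-36 - 1*(-37)) = 1 + 10*(-36 + 37) = 1 + 10*1 = 1 + 10 = 11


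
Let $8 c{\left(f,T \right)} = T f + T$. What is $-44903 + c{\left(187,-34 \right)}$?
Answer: $-45702$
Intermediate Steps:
$c{\left(f,T \right)} = \frac{T}{8} + \frac{T f}{8}$ ($c{\left(f,T \right)} = \frac{T f + T}{8} = \frac{T + T f}{8} = \frac{T}{8} + \frac{T f}{8}$)
$-44903 + c{\left(187,-34 \right)} = -44903 + \frac{1}{8} \left(-34\right) \left(1 + 187\right) = -44903 + \frac{1}{8} \left(-34\right) 188 = -44903 - 799 = -45702$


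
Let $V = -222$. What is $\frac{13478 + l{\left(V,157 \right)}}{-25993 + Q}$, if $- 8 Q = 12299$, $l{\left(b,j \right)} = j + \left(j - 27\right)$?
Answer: $- \frac{110120}{220243} \approx -0.49999$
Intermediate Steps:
$l{\left(b,j \right)} = -27 + 2 j$ ($l{\left(b,j \right)} = j + \left(-27 + j\right) = -27 + 2 j$)
$Q = - \frac{12299}{8}$ ($Q = \left(- \frac{1}{8}\right) 12299 = - \frac{12299}{8} \approx -1537.4$)
$\frac{13478 + l{\left(V,157 \right)}}{-25993 + Q} = \frac{13478 + \left(-27 + 2 \cdot 157\right)}{-25993 - \frac{12299}{8}} = \frac{13478 + \left(-27 + 314\right)}{- \frac{220243}{8}} = \left(13478 + 287\right) \left(- \frac{8}{220243}\right) = 13765 \left(- \frac{8}{220243}\right) = - \frac{110120}{220243}$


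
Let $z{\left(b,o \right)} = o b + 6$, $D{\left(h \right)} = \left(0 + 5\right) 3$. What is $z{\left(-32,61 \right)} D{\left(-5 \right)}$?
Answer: $-29190$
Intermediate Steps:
$D{\left(h \right)} = 15$ ($D{\left(h \right)} = 5 \cdot 3 = 15$)
$z{\left(b,o \right)} = 6 + b o$ ($z{\left(b,o \right)} = b o + 6 = 6 + b o$)
$z{\left(-32,61 \right)} D{\left(-5 \right)} = \left(6 - 1952\right) 15 = \left(-1946\right) 15 = -29190$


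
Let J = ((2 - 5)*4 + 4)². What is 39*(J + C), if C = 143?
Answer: 8073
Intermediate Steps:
J = 64 (J = (-3*4 + 4)² = (-12 + 4)² = (-8)² = 64)
39*(J + C) = 39*(64 + 143) = 39*207 = 8073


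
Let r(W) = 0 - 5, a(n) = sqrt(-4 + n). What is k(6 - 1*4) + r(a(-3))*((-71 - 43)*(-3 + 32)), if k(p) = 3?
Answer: 16533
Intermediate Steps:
r(W) = -5
k(6 - 1*4) + r(a(-3))*((-71 - 43)*(-3 + 32)) = 3 - 5*(-71 - 43)*(-3 + 32) = 3 - (-570)*29 = 3 - 5*(-3306) = 3 + 16530 = 16533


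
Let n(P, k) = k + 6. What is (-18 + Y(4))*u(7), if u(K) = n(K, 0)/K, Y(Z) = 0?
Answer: -108/7 ≈ -15.429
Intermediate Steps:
n(P, k) = 6 + k
u(K) = 6/K (u(K) = (6 + 0)/K = 6/K)
(-18 + Y(4))*u(7) = (-18 + 0)*(6/7) = -108/7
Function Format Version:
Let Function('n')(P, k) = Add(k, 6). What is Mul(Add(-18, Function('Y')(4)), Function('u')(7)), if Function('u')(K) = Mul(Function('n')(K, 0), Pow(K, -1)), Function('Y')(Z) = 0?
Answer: Rational(-108, 7) ≈ -15.429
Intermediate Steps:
Function('n')(P, k) = Add(6, k)
Function('u')(K) = Mul(6, Pow(K, -1)) (Function('u')(K) = Mul(Add(6, 0), Pow(K, -1)) = Mul(6, Pow(K, -1)))
Mul(Add(-18, Function('Y')(4)), Function('u')(7)) = Mul(Add(-18, 0), Mul(6, Pow(7, -1))) = Mul(-18, Mul(6, Rational(1, 7))) = Mul(-18, Rational(6, 7)) = Rational(-108, 7)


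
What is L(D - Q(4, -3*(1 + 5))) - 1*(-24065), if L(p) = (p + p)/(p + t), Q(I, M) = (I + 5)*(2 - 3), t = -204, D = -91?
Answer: 3441377/143 ≈ 24066.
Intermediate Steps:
Q(I, M) = -5 - I (Q(I, M) = (5 + I)*(-1) = -5 - I)
L(p) = 2*p/(-204 + p) (L(p) = (p + p)/(p - 204) = (2*p)/(-204 + p) = 2*p/(-204 + p))
L(D - Q(4, -3*(1 + 5))) - 1*(-24065) = 2*(-91 - (-5 - 1*4))/(-204 + (-91 - (-5 - 1*4))) - 1*(-24065) = 2*(-91 - (-5 - 4))/(-204 + (-91 - (-5 - 4))) + 24065 = 2*(-91 - 1*(-9))/(-204 + (-91 - 1*(-9))) + 24065 = 2*(-91 + 9)/(-204 + (-91 + 9)) + 24065 = 2*(-82)/(-204 - 82) + 24065 = 2*(-82)/(-286) + 24065 = 2*(-82)*(-1/286) + 24065 = 82/143 + 24065 = 3441377/143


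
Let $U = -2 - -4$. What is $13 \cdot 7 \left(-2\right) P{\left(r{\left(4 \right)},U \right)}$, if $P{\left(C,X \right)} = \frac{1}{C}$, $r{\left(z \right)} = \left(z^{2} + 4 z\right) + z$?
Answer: $- \frac{91}{18} \approx -5.0556$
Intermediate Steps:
$U = 2$ ($U = -2 + 4 = 2$)
$r{\left(z \right)} = z^{2} + 5 z$
$13 \cdot 7 \left(-2\right) P{\left(r{\left(4 \right)},U \right)} = \frac{13 \cdot 7 \left(-2\right)}{4 \left(5 + 4\right)} = \frac{13 \left(-14\right)}{4 \cdot 9} = - \frac{182}{36} = \left(-182\right) \frac{1}{36} = - \frac{91}{18}$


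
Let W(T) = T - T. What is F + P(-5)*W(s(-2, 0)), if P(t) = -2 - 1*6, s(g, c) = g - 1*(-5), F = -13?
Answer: -13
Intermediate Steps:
s(g, c) = 5 + g (s(g, c) = g + 5 = 5 + g)
P(t) = -8 (P(t) = -2 - 6 = -8)
W(T) = 0
F + P(-5)*W(s(-2, 0)) = -13 - 8*0 = -13 + 0 = -13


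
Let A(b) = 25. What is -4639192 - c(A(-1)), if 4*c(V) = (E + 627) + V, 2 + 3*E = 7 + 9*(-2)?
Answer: -55672247/12 ≈ -4.6394e+6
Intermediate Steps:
E = -13/3 (E = -⅔ + (7 + 9*(-2))/3 = -⅔ + (7 - 18)/3 = -⅔ + (⅓)*(-11) = -⅔ - 11/3 = -13/3 ≈ -4.3333)
c(V) = 467/3 + V/4 (c(V) = ((-13/3 + 627) + V)/4 = (1868/3 + V)/4 = 467/3 + V/4)
-4639192 - c(A(-1)) = -4639192 - (467/3 + (¼)*25) = -4639192 - (467/3 + 25/4) = -4639192 - 1*1943/12 = -4639192 - 1943/12 = -55672247/12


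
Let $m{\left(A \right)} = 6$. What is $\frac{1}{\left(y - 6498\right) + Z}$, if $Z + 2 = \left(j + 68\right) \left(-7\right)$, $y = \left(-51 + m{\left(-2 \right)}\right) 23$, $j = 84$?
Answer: $- \frac{1}{8599} \approx -0.00011629$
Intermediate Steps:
$y = -1035$ ($y = \left(-51 + 6\right) 23 = \left(-45\right) 23 = -1035$)
$Z = -1066$ ($Z = -2 + \left(84 + 68\right) \left(-7\right) = -2 + 152 \left(-7\right) = -2 - 1064 = -1066$)
$\frac{1}{\left(y - 6498\right) + Z} = \frac{1}{\left(-1035 - 6498\right) - 1066} = \frac{1}{-7533 - 1066} = \frac{1}{-8599} = - \frac{1}{8599}$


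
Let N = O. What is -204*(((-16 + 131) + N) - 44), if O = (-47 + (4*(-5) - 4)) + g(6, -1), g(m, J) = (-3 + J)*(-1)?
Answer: -816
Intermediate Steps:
g(m, J) = 3 - J
O = -67 (O = (-47 + (4*(-5) - 4)) + (3 - 1*(-1)) = (-47 + (-20 - 4)) + (3 + 1) = (-47 - 24) + 4 = -71 + 4 = -67)
N = -67
-204*(((-16 + 131) + N) - 44) = -204*(((-16 + 131) - 67) - 44) = -204*((115 - 67) - 44) = -204*(48 - 44) = -204*4 = -816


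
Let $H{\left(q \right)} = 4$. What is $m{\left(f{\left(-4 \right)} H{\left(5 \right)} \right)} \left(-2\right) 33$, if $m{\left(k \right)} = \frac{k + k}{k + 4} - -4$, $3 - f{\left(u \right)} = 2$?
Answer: $-330$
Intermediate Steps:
$f{\left(u \right)} = 1$ ($f{\left(u \right)} = 3 - 2 = 1$)
$m{\left(k \right)} = 4 + \frac{2 k}{4 + k}$ ($m{\left(k \right)} = \frac{2 k}{4 + k} + 4 = 4 + \frac{2 k}{4 + k}$)
$m{\left(f{\left(-4 \right)} H{\left(5 \right)} \right)} \left(-2\right) 33 = \frac{2 \left(8 + 3 \cdot 1 \cdot 4\right)}{4 + 1 \cdot 4} \left(-2\right) 33 = \frac{2 \left(8 + 3 \cdot 4\right)}{4 + 4} \left(-2\right) 33 = \frac{2 \left(8 + 12\right)}{8} \left(-2\right) 33 = 2 \cdot \frac{1}{8} \cdot 20 \left(-2\right) 33 = 5 \left(-2\right) 33 = \left(-10\right) 33 = -330$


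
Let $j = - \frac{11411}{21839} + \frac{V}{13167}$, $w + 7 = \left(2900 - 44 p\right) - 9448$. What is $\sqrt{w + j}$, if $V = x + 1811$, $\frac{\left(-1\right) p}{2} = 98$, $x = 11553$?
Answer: $\frac{2 \sqrt{4753357891258018273}}{95851371} \approx 45.492$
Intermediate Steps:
$p = -196$ ($p = \left(-2\right) 98 = -196$)
$V = 13364$ ($V = 11553 + 1811 = 13364$)
$w = 2069$ ($w = -7 + \left(\left(2900 - -8624\right) - 9448\right) = -7 + \left(\left(2900 + 8624\right) - 9448\right) = -7 + \left(11524 - 9448\right) = -7 + 2076 = 2069$)
$j = \frac{141607759}{287554113}$ ($j = - \frac{11411}{21839} + \frac{13364}{13167} = \frac{141607759}{287554113} \approx 0.49246$)
$\sqrt{w + j} = \sqrt{2069 + \frac{141607759}{287554113}} = \sqrt{\frac{595091067556}{287554113}} = \frac{2 \sqrt{4753357891258018273}}{95851371}$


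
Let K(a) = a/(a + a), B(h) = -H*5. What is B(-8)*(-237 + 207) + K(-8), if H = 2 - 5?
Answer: -899/2 ≈ -449.50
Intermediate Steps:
H = -3
B(h) = 15 (B(h) = -1*(-3)*5 = 3*5 = 15)
K(a) = ½ (K(a) = a/((2*a)) = (1/(2*a))*a = ½)
B(-8)*(-237 + 207) + K(-8) = 15*(-237 + 207) + ½ = 15*(-30) + ½ = -450 + ½ = -899/2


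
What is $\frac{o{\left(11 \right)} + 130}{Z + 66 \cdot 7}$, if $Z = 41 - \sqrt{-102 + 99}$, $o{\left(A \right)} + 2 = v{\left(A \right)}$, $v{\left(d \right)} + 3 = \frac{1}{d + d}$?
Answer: $\frac{1383753}{5566264} + \frac{2751 i \sqrt{3}}{5566264} \approx 0.2486 + 0.00085603 i$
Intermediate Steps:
$v{\left(d \right)} = -3 + \frac{1}{2 d}$ ($v{\left(d \right)} = -3 + \frac{1}{d + d} = -3 + \frac{1}{2 d}$)
$o{\left(A \right)} = -5 + \frac{1}{2 A}$ ($o{\left(A \right)} = -2 - \left(3 - \frac{1}{2 A}\right) = -5 + \frac{1}{2 A}$)
$Z = 41 - i \sqrt{3}$ ($Z = 41 - \sqrt{-3} = 41 - i \sqrt{3} \approx 41.0 - 1.732 i$)
$\frac{o{\left(11 \right)} + 130}{Z + 66 \cdot 7} = \frac{\left(-5 + \frac{1}{2 \cdot 11}\right) + 130}{\left(41 - i \sqrt{3}\right) + 66 \cdot 7} = \frac{\left(-5 + \frac{1}{2} \cdot \frac{1}{11}\right) + 130}{\left(41 - i \sqrt{3}\right) + 462} = \frac{\left(-5 + \frac{1}{22}\right) + 130}{503 - i \sqrt{3}} = \frac{- \frac{109}{22} + 130}{503 - i \sqrt{3}} = \frac{2751}{22 \left(503 - i \sqrt{3}\right)}$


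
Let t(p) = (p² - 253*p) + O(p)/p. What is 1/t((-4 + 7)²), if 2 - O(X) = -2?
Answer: -9/19760 ≈ -0.00045547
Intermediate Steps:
O(X) = 4 (O(X) = 2 - 1*(-2) = 2 + 2 = 4)
t(p) = p² - 253*p + 4/p (t(p) = (p² - 253*p) + 4/p = p² - 253*p + 4/p)
1/t((-4 + 7)²) = 1/((4 + ((-4 + 7)²)²*(-253 + (-4 + 7)²))/((-4 + 7)²)) = 1/((4 + (3²)²*(-253 + 3²))/(3²)) = 1/((4 + 9²*(-253 + 9))/9) = 1/((4 + 81*(-244))/9) = 1/((4 - 19764)/9) = 1/((⅑)*(-19760)) = 1/(-19760/9) = -9/19760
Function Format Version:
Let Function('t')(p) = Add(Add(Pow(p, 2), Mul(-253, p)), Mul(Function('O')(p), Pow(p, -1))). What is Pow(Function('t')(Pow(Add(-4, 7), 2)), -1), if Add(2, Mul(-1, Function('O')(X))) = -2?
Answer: Rational(-9, 19760) ≈ -0.00045547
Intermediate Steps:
Function('O')(X) = 4 (Function('O')(X) = Add(2, Mul(-1, -2)) = Add(2, 2) = 4)
Function('t')(p) = Add(Pow(p, 2), Mul(-253, p), Mul(4, Pow(p, -1))) (Function('t')(p) = Add(Add(Pow(p, 2), Mul(-253, p)), Mul(4, Pow(p, -1))) = Add(Pow(p, 2), Mul(-253, p), Mul(4, Pow(p, -1))))
Pow(Function('t')(Pow(Add(-4, 7), 2)), -1) = Pow(Mul(Pow(Pow(Add(-4, 7), 2), -1), Add(4, Mul(Pow(Pow(Add(-4, 7), 2), 2), Add(-253, Pow(Add(-4, 7), 2))))), -1) = Pow(Mul(Pow(Pow(3, 2), -1), Add(4, Mul(Pow(Pow(3, 2), 2), Add(-253, Pow(3, 2))))), -1) = Pow(Mul(Pow(9, -1), Add(4, Mul(Pow(9, 2), Add(-253, 9)))), -1) = Pow(Mul(Rational(1, 9), Add(4, Mul(81, -244))), -1) = Pow(Mul(Rational(1, 9), Add(4, -19764)), -1) = Pow(Mul(Rational(1, 9), -19760), -1) = Pow(Rational(-19760, 9), -1) = Rational(-9, 19760)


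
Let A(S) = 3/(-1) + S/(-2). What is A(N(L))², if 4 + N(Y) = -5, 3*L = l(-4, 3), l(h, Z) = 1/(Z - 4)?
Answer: 9/4 ≈ 2.2500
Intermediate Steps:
l(h, Z) = 1/(-4 + Z)
L = -⅓ (L = 1/(3*(-4 + 3)) = (⅓)/(-1) = (⅓)*(-1) = -⅓ ≈ -0.33333)
N(Y) = -9 (N(Y) = -4 - 5 = -9)
A(S) = -3 - S/2 (A(S) = 3*(-1) + S*(-½) = -3 - S/2)
A(N(L))² = (-3 - ½*(-9))² = (-3 + 9/2)² = (3/2)² = 9/4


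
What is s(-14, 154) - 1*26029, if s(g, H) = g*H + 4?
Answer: -28181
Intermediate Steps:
s(g, H) = 4 + H*g (s(g, H) = H*g + 4 = 4 + H*g)
s(-14, 154) - 1*26029 = (4 + 154*(-14)) - 1*26029 = (4 - 2156) - 26029 = -2152 - 26029 = -28181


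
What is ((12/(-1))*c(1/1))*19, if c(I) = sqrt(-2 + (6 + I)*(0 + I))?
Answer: -228*sqrt(5) ≈ -509.82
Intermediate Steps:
c(I) = sqrt(-2 + I*(6 + I)) (c(I) = sqrt(-2 + (6 + I)*I) = sqrt(-2 + I*(6 + I)))
((12/(-1))*c(1/1))*19 = ((12/(-1))*sqrt(-2 + (1/1)**2 + 6/1))*19 = ((12*(-1))*sqrt(-2 + 1**2 + 6*1))*19 = -12*sqrt(-2 + 1 + 6)*19 = -12*sqrt(5)*19 = -228*sqrt(5)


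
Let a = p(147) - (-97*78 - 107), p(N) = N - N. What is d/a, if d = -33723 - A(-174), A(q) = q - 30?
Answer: -33519/7673 ≈ -4.3684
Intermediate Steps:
A(q) = -30 + q
p(N) = 0
d = -33519 (d = -33723 - (-30 - 174) = -33723 - 1*(-204) = -33723 + 204 = -33519)
a = 7673 (a = 0 - (-97*78 - 107) = 0 - (-7566 - 107) = 0 - 1*(-7673) = 0 + 7673 = 7673)
d/a = -33519/7673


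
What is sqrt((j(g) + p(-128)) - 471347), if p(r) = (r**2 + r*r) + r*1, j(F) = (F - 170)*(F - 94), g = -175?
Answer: I*sqrt(345902) ≈ 588.13*I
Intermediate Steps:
j(F) = (-170 + F)*(-94 + F)
p(r) = r + 2*r**2 (p(r) = (r**2 + r**2) + r = 2*r**2 + r = r + 2*r**2)
sqrt((j(g) + p(-128)) - 471347) = sqrt(((15980 + (-175)**2 - 264*(-175)) - 128*(1 + 2*(-128))) - 471347) = sqrt(((15980 + 30625 + 46200) - 128*(1 - 256)) - 471347) = sqrt((92805 - 128*(-255)) - 471347) = sqrt((92805 + 32640) - 471347) = sqrt(125445 - 471347) = sqrt(-345902) = I*sqrt(345902)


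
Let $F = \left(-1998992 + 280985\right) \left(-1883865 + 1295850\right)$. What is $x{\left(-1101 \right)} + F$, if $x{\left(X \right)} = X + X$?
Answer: $1010213883903$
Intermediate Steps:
$x{\left(X \right)} = 2 X$
$F = 1010213886105$ ($F = \left(-1718007\right) \left(-588015\right) = 1010213886105$)
$x{\left(-1101 \right)} + F = 2 \left(-1101\right) + 1010213886105 = -2202 + 1010213886105 = 1010213883903$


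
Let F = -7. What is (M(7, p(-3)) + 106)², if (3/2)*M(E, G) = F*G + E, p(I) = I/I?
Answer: 11236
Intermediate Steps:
p(I) = 1
M(E, G) = -14*G/3 + 2*E/3 (M(E, G) = 2*(-7*G + E)/3 = 2*(E - 7*G)/3 = -14*G/3 + 2*E/3)
(M(7, p(-3)) + 106)² = ((-14/3*1 + (⅔)*7) + 106)² = ((-14/3 + 14/3) + 106)² = (0 + 106)² = 106² = 11236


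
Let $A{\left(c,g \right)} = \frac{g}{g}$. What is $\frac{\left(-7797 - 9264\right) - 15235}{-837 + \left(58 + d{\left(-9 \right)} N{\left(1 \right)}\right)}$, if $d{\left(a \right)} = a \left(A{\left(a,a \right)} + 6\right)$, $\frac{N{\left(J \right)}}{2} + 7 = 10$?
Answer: $\frac{32296}{1157} \approx 27.914$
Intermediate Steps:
$N{\left(J \right)} = 6$ ($N{\left(J \right)} = -14 + 2 \cdot 10 = -14 + 20 = 6$)
$A{\left(c,g \right)} = 1$
$d{\left(a \right)} = 7 a$ ($d{\left(a \right)} = a \left(1 + 6\right) = a 7 = 7 a$)
$\frac{\left(-7797 - 9264\right) - 15235}{-837 + \left(58 + d{\left(-9 \right)} N{\left(1 \right)}\right)} = \frac{\left(-7797 - 9264\right) - 15235}{-837 + \left(58 + 7 \left(-9\right) 6\right)} = \frac{-17061 - 15235}{-837 + \left(58 - 378\right)} = - \frac{32296}{-837 + \left(58 - 378\right)} = - \frac{32296}{-837 - 320} = - \frac{32296}{-1157} = \left(-32296\right) \left(- \frac{1}{1157}\right) = \frac{32296}{1157}$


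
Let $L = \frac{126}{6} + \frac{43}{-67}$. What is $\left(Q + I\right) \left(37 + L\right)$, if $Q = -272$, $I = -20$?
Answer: $- \frac{1122156}{67} \approx -16749.0$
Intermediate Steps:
$L = \frac{1364}{67}$ ($L = 126 \cdot \frac{1}{6} + 43 \left(- \frac{1}{67}\right) = 21 - \frac{43}{67} = \frac{1364}{67} \approx 20.358$)
$\left(Q + I\right) \left(37 + L\right) = \left(-272 - 20\right) \left(37 + \frac{1364}{67}\right) = \left(-292\right) \frac{3843}{67} = - \frac{1122156}{67}$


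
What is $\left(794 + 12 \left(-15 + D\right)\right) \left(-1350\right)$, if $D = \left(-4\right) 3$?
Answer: $-634500$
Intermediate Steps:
$D = -12$
$\left(794 + 12 \left(-15 + D\right)\right) \left(-1350\right) = \left(794 + 12 \left(-15 - 12\right)\right) \left(-1350\right) = \left(794 + 12 \left(-27\right)\right) \left(-1350\right) = \left(794 - 324\right) \left(-1350\right) = 470 \left(-1350\right) = -634500$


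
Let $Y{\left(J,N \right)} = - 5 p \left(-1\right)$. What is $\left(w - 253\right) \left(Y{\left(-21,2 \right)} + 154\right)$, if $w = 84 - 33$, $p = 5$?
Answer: $-36158$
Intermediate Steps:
$w = 51$
$Y{\left(J,N \right)} = 25$ ($Y{\left(J,N \right)} = \left(-5\right) 5 \left(-1\right) = \left(-25\right) \left(-1\right) = 25$)
$\left(w - 253\right) \left(Y{\left(-21,2 \right)} + 154\right) = \left(51 - 253\right) \left(25 + 154\right) = \left(-202\right) 179 = -36158$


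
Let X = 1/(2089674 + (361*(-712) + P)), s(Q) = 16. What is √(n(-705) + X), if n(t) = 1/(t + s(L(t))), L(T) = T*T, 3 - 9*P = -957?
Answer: I*√729005572466/22415926 ≈ 0.03809*I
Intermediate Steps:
P = 320/3 (P = ⅓ - ⅑*(-957) = ⅓ + 319/3 = 320/3 ≈ 106.67)
L(T) = T²
n(t) = 1/(16 + t) (n(t) = 1/(t + 16) = 1/(16 + t))
X = 3/5498246 (X = 1/(2089674 + (361*(-712) + 320/3)) = 1/(2089674 + (-257032 + 320/3)) = 1/(2089674 - 770776/3) = 1/(5498246/3) = 3/5498246 ≈ 5.4563e-7)
√(n(-705) + X) = √(1/(16 - 705) + 3/5498246) = √(1/(-689) + 3/5498246) = √(-1/689 + 3/5498246) = √(-422783/291407038) = I*√729005572466/22415926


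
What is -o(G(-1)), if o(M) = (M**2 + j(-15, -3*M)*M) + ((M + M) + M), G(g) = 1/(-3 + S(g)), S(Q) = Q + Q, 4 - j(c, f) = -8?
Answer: 74/25 ≈ 2.9600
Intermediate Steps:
j(c, f) = 12 (j(c, f) = 4 - 1*(-8) = 4 + 8 = 12)
S(Q) = 2*Q
G(g) = 1/(-3 + 2*g)
o(M) = M**2 + 15*M (o(M) = (M**2 + 12*M) + ((M + M) + M) = (M**2 + 12*M) + (2*M + M) = (M**2 + 12*M) + 3*M = M**2 + 15*M)
-o(G(-1)) = -(15 + 1/(-3 + 2*(-1)))/(-3 + 2*(-1)) = -(15 + 1/(-3 - 2))/(-3 - 2) = -(15 + 1/(-5))/(-5) = -(-1)*(15 - 1/5)/5 = -(-1)*74/(5*5) = -1*(-74/25) = 74/25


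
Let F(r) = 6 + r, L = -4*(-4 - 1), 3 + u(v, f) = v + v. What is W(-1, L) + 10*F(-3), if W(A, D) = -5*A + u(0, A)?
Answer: 32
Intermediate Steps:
u(v, f) = -3 + 2*v (u(v, f) = -3 + (v + v) = -3 + 2*v)
L = 20 (L = -4*(-5) = 20)
W(A, D) = -3 - 5*A (W(A, D) = -5*A + (-3 + 2*0) = -5*A + (-3 + 0) = -5*A - 3 = -3 - 5*A)
W(-1, L) + 10*F(-3) = (-3 - 5*(-1)) + 10*(6 - 3) = (-3 + 5) + 10*3 = 2 + 30 = 32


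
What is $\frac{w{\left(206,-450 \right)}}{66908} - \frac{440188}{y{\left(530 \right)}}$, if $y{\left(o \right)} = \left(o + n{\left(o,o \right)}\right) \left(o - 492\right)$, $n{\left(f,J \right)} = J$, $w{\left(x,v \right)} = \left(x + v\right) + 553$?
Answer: $- \frac{3679956523}{336881780} \approx -10.924$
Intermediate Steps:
$w{\left(x,v \right)} = 553 + v + x$ ($w{\left(x,v \right)} = \left(v + x\right) + 553 = 553 + v + x$)
$y{\left(o \right)} = 2 o \left(-492 + o\right)$ ($y{\left(o \right)} = \left(o + o\right) \left(o - 492\right) = 2 o \left(-492 + o\right)$)
$\frac{w{\left(206,-450 \right)}}{66908} - \frac{440188}{y{\left(530 \right)}} = \frac{553 - 450 + 206}{66908} - \frac{440188}{2 \cdot 530 \left(-492 + 530\right)} = 309 \cdot \frac{1}{66908} - \frac{440188}{2 \cdot 530 \cdot 38} = \frac{309}{66908} - \frac{440188}{40280} = \frac{309}{66908} - \frac{110047}{10070} = - \frac{3679956523}{336881780}$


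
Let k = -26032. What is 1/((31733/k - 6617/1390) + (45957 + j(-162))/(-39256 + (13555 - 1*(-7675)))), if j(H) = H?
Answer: -163065359120/1389305185391 ≈ -0.11737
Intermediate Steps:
1/((31733/k - 6617/1390) + (45957 + j(-162))/(-39256 + (13555 - 1*(-7675)))) = 1/((31733/(-26032) - 6617/1390) + (45957 - 162)/(-39256 + (13555 - 1*(-7675)))) = 1/((31733*(-1/26032) - 6617*1/1390) + 45795/(-39256 + (13555 + 7675))) = 1/((-31733/26032 - 6617/1390) + 45795/(-39256 + 21230)) = 1/(-108181307/18092240 + 45795/(-18026)) = 1/(-108181307/18092240 + 45795*(-1/18026)) = 1/(-108181307/18092240 - 45795/18026) = 1/(-1389305185391/163065359120) = -163065359120/1389305185391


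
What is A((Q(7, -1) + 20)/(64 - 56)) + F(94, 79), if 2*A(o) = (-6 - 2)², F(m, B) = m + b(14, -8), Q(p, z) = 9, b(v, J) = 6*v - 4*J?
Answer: 242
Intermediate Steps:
b(v, J) = -4*J + 6*v
F(m, B) = 116 + m (F(m, B) = m + (-4*(-8) + 6*14) = m + (32 + 84) = m + 116 = 116 + m)
A(o) = 32 (A(o) = (-6 - 2)²/2 = (½)*(-8)² = (½)*64 = 32)
A((Q(7, -1) + 20)/(64 - 56)) + F(94, 79) = 32 + (116 + 94) = 32 + 210 = 242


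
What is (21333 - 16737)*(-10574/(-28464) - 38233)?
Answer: -208400552527/1186 ≈ -1.7572e+8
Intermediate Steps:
(21333 - 16737)*(-10574/(-28464) - 38233) = 4596*(-10574*(-1/28464) - 38233) = 4596*(5287/14232 - 38233) = 4596*(-544126769/14232) = -208400552527/1186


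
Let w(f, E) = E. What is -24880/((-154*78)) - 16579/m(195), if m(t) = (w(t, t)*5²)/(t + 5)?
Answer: -10181564/15015 ≈ -678.09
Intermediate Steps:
m(t) = 25*t/(5 + t) (m(t) = (t*5²)/(t + 5) = (t*25)/(5 + t) = (25*t)/(5 + t) = 25*t/(5 + t))
-24880/((-154*78)) - 16579/m(195) = -24880/((-154*78)) - 16579/(25*195/(5 + 195)) = -24880/(-12012) - 16579/(25*195/200) = -24880*(-1/12012) - 16579/(25*195*(1/200)) = 6220/3003 - 16579/195/8 = 6220/3003 - 16579*8/195 = 6220/3003 - 132632/195 = -10181564/15015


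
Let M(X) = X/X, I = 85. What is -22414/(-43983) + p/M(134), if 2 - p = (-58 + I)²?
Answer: -31953227/43983 ≈ -726.49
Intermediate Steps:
M(X) = 1
p = -727 (p = 2 - (-58 + 85)² = 2 - 1*27² = 2 - 1*729 = 2 - 729 = -727)
-22414/(-43983) + p/M(134) = -22414/(-43983) - 727/1 = -22414*(-1/43983) - 727*1 = 22414/43983 - 727 = -31953227/43983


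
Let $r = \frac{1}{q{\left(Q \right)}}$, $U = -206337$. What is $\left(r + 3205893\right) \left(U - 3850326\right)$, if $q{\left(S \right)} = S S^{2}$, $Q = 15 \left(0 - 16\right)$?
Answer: $- \frac{59928088389390519779}{4608000} \approx -1.3005 \cdot 10^{13}$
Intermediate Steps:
$Q = -240$ ($Q = 15 \left(-16\right) = -240$)
$q{\left(S \right)} = S^{3}$
$r = - \frac{1}{13824000}$ ($r = \frac{1}{\left(-240\right)^{3}} = \frac{1}{-13824000} = - \frac{1}{13824000} \approx -7.2338 \cdot 10^{-8}$)
$\left(r + 3205893\right) \left(U - 3850326\right) = \left(- \frac{1}{13824000} + 3205893\right) \left(-206337 - 3850326\right) = \frac{44318264831999}{13824000} \left(-4056663\right) = - \frac{59928088389390519779}{4608000}$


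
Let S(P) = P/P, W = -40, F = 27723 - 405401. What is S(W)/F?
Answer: -1/377678 ≈ -2.6478e-6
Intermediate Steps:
F = -377678
S(P) = 1
S(W)/F = 1/(-377678) = 1*(-1/377678) = -1/377678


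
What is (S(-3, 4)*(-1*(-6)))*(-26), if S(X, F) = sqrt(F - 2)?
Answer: -156*sqrt(2) ≈ -220.62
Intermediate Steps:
S(X, F) = sqrt(-2 + F)
(S(-3, 4)*(-1*(-6)))*(-26) = (sqrt(-2 + 4)*(-1*(-6)))*(-26) = (sqrt(2)*6)*(-26) = (6*sqrt(2))*(-26) = -156*sqrt(2)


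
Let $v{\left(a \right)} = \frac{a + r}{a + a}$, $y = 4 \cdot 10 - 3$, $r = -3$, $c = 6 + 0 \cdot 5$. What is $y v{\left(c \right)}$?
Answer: $\frac{37}{4} \approx 9.25$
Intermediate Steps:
$c = 6$ ($c = 6 + 0 = 6$)
$y = 37$ ($y = 40 - 3 = 37$)
$v{\left(a \right)} = \frac{-3 + a}{2 a}$ ($v{\left(a \right)} = \frac{a - 3}{a + a} = \frac{-3 + a}{2 a}$)
$y v{\left(c \right)} = 37 \frac{-3 + 6}{2 \cdot 6} = 37 \cdot \frac{1}{2} \cdot \frac{1}{6} \cdot 3 = 37 \cdot \frac{1}{4} = \frac{37}{4}$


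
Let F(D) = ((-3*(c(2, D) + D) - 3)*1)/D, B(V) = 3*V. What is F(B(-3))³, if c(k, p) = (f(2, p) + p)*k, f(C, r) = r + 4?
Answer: -1728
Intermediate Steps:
f(C, r) = 4 + r
c(k, p) = k*(4 + 2*p) (c(k, p) = ((4 + p) + p)*k = (4 + 2*p)*k = k*(4 + 2*p))
F(D) = (-27 - 15*D)/D (F(D) = ((-3*(2*2*(2 + D) + D) - 3)*1)/D = ((-3*((8 + 4*D) + D) - 3)*1)/D = ((-3*(8 + 5*D) - 3)*1)/D = (((-24 - 15*D) - 3)*1)/D = ((-27 - 15*D)*1)/D = (-27 - 15*D)/D)
F(B(-3))³ = (-15 - 27/(3*(-3)))³ = (-15 - 27/(-9))³ = (-15 - 27*(-⅑))³ = (-15 + 3)³ = (-12)³ = -1728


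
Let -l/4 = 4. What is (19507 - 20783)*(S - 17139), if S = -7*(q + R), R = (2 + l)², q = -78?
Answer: 22923340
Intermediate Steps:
l = -16 (l = -4*4 = -16)
R = 196 (R = (2 - 16)² = (-14)² = 196)
S = -826 (S = -7*(-78 + 196) = -7*118 = -826)
(19507 - 20783)*(S - 17139) = (19507 - 20783)*(-826 - 17139) = -1276*(-17965) = 22923340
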